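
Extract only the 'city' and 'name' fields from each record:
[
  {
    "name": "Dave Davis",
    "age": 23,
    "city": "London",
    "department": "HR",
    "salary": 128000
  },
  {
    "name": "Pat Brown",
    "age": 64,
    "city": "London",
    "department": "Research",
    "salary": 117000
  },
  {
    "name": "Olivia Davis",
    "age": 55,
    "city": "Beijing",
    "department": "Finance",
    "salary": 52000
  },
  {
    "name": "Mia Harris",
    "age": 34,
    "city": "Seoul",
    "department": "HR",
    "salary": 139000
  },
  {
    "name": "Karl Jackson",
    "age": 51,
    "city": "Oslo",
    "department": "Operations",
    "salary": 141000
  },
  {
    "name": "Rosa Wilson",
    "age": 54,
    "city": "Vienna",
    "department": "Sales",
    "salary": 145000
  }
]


Original: 6 records with fields: name, age, city, department, salary
Keep: ['city', 'name']
Drop: ['age', 'department', 'salary']
Result: 6 records, 2 fields each

[
  {
    "city": "London",
    "name": "Dave Davis"
  },
  {
    "city": "London",
    "name": "Pat Brown"
  },
  {
    "city": "Beijing",
    "name": "Olivia Davis"
  },
  {
    "city": "Seoul",
    "name": "Mia Harris"
  },
  {
    "city": "Oslo",
    "name": "Karl Jackson"
  },
  {
    "city": "Vienna",
    "name": "Rosa Wilson"
  }
]


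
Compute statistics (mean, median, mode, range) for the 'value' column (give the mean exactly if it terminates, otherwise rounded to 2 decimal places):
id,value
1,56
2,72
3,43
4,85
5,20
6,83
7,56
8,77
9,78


Data: [56, 72, 43, 85, 20, 83, 56, 77, 78]
Count: 9
Sum: 570
Mean: 570/9 ≈ 63.33 (rounded to 2 decimal places)
Sorted: [20, 43, 56, 56, 72, 77, 78, 83, 85]
Median: 72.0
Mode: 56 (2 times)
Range: 85 - 20 = 65
Min: 20, Max: 85

mean≈63.33, median=72.0, mode=56, range=65


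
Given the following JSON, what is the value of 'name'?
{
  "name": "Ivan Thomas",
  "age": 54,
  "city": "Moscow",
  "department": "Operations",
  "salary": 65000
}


Looking up field 'name'
Value: Ivan Thomas

Ivan Thomas


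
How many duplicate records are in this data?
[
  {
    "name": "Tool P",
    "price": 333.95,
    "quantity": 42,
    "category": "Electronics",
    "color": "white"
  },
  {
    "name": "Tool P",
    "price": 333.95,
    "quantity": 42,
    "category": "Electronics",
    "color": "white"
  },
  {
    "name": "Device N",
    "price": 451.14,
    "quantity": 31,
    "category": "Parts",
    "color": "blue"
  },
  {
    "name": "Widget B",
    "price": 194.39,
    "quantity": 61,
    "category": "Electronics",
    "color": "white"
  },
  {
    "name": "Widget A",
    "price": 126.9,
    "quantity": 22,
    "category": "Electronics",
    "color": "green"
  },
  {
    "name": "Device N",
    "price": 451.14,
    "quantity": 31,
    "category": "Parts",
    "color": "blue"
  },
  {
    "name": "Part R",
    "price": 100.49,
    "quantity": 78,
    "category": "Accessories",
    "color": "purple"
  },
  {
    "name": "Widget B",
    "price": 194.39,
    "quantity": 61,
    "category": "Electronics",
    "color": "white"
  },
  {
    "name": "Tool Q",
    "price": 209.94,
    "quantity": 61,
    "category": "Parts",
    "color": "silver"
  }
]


Checking 9 records for duplicates:

  Row 1: Tool P ($333.95, qty 42)
  Row 2: Tool P ($333.95, qty 42) <-- DUPLICATE
  Row 3: Device N ($451.14, qty 31)
  Row 4: Widget B ($194.39, qty 61)
  Row 5: Widget A ($126.9, qty 22)
  Row 6: Device N ($451.14, qty 31) <-- DUPLICATE
  Row 7: Part R ($100.49, qty 78)
  Row 8: Widget B ($194.39, qty 61) <-- DUPLICATE
  Row 9: Tool Q ($209.94, qty 61)

Duplicates found: 3
Unique records: 6

3 duplicates, 6 unique


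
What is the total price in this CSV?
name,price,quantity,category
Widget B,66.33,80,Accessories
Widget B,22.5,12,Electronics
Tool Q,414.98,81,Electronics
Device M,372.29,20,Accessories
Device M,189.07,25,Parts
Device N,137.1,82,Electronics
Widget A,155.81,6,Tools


Computing total price:
Values: [66.33, 22.5, 414.98, 372.29, 189.07, 137.1, 155.81]
Sum = 1358.08

1358.08


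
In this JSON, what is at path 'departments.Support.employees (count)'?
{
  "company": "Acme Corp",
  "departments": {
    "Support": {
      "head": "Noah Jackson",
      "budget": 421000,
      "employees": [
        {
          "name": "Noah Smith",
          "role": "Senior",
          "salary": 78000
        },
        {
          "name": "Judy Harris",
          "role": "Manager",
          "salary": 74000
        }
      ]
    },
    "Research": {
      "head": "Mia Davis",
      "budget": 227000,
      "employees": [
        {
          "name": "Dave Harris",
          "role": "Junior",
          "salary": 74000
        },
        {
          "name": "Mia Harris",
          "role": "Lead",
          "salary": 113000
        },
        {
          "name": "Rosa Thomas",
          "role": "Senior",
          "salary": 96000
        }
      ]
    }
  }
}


Path: departments.Support.employees (count)

Navigate:
  -> departments
  -> Support
  -> employees (array, length 2)

2


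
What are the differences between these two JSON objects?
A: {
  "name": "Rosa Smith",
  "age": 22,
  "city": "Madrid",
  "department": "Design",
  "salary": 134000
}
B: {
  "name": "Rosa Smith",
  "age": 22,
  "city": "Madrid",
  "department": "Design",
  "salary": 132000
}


Comparing each field (in key order):
  name: same
  age: same
  city: same
  department: same
  salary: DIFFERENT
Differences:
  salary: 134000 -> 132000

1 field(s) changed

1 change: salary


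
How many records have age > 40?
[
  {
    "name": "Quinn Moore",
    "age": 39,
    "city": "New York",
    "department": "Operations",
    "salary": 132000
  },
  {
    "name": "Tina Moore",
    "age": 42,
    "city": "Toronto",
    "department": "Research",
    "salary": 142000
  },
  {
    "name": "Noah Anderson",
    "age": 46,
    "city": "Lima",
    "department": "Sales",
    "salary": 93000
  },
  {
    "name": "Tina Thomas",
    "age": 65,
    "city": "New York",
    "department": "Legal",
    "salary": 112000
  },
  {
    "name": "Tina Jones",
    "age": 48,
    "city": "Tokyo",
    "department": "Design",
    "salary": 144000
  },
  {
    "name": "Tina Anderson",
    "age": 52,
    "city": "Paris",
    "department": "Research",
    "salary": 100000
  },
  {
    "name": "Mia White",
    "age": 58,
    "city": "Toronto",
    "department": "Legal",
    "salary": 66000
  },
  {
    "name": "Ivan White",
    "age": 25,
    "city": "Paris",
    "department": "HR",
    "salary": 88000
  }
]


Data: 8 records
Condition: age > 40

Checking each record:
  Quinn Moore: 39
  Tina Moore: 42 MATCH
  Noah Anderson: 46 MATCH
  Tina Thomas: 65 MATCH
  Tina Jones: 48 MATCH
  Tina Anderson: 52 MATCH
  Mia White: 58 MATCH
  Ivan White: 25

Count: 6

6


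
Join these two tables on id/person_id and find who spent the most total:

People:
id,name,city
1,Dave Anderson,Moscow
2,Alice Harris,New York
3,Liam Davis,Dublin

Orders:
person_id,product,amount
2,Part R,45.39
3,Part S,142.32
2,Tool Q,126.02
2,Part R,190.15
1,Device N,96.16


Join on: people.id = orders.person_id

Joined rows:
  Alice Harris (New York) bought Part R for $45.39
  Liam Davis (Dublin) bought Part S for $142.32
  Alice Harris (New York) bought Tool Q for $126.02
  Alice Harris (New York) bought Part R for $190.15
  Dave Anderson (Moscow) bought Device N for $96.16

Total per person:
  Alice Harris: $361.56
  Liam Davis: $142.32
  Dave Anderson: $96.16

Top spender: Alice Harris ($361.56)

Alice Harris ($361.56)


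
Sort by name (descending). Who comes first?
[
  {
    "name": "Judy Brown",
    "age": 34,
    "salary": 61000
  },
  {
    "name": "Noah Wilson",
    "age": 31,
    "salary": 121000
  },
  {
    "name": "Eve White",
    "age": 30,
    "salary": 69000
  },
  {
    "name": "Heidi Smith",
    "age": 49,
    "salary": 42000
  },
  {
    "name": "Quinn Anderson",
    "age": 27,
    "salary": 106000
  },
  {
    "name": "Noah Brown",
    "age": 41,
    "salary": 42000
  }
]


Sort by: name (descending)

Sorted order:
  1. Quinn Anderson (name = Quinn Anderson)
  2. Noah Wilson (name = Noah Wilson)
  3. Noah Brown (name = Noah Brown)
  4. Judy Brown (name = Judy Brown)
  5. Heidi Smith (name = Heidi Smith)
  6. Eve White (name = Eve White)

First: Quinn Anderson

Quinn Anderson


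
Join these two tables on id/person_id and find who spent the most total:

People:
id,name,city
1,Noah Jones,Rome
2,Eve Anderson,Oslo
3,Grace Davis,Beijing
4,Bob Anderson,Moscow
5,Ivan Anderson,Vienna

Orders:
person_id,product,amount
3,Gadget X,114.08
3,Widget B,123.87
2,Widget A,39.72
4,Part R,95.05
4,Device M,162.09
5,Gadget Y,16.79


Join on: people.id = orders.person_id

Joined rows:
  Grace Davis (Beijing) bought Gadget X for $114.08
  Grace Davis (Beijing) bought Widget B for $123.87
  Eve Anderson (Oslo) bought Widget A for $39.72
  Bob Anderson (Moscow) bought Part R for $95.05
  Bob Anderson (Moscow) bought Device M for $162.09
  Ivan Anderson (Vienna) bought Gadget Y for $16.79

Total per person:
  Bob Anderson: $257.14
  Grace Davis: $237.95
  Eve Anderson: $39.72
  Ivan Anderson: $16.79

Top spender: Bob Anderson ($257.14)

Bob Anderson ($257.14)


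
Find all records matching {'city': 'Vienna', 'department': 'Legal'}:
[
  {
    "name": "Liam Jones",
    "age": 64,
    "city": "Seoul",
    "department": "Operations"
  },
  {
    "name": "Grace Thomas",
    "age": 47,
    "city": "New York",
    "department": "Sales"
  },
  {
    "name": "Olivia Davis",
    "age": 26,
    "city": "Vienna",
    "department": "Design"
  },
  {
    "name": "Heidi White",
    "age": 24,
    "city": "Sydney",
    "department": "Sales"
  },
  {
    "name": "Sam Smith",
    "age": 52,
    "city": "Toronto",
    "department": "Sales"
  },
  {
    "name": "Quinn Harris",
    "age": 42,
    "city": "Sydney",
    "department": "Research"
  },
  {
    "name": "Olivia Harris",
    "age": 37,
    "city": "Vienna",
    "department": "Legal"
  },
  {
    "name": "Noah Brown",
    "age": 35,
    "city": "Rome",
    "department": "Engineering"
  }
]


Search criteria: {'city': 'Vienna', 'department': 'Legal'}

Checking 8 records:
  Liam Jones: {city: Seoul, department: Operations}
  Grace Thomas: {city: New York, department: Sales}
  Olivia Davis: {city: Vienna, department: Design}
  Heidi White: {city: Sydney, department: Sales}
  Sam Smith: {city: Toronto, department: Sales}
  Quinn Harris: {city: Sydney, department: Research}
  Olivia Harris: {city: Vienna, department: Legal} <-- MATCH
  Noah Brown: {city: Rome, department: Engineering}

Matches: ["Olivia Harris"]

["Olivia Harris"]


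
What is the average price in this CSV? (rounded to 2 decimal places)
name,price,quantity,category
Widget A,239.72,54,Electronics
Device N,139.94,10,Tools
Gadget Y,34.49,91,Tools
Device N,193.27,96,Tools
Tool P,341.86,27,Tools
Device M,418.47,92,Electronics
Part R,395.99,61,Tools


Computing average price:
Values: [239.72, 139.94, 34.49, 193.27, 341.86, 418.47, 395.99]
Sum = 1763.74
Count = 7
Average = 1763.74/7 ≈ 251.96 (rounded to 2 decimal places)

251.96


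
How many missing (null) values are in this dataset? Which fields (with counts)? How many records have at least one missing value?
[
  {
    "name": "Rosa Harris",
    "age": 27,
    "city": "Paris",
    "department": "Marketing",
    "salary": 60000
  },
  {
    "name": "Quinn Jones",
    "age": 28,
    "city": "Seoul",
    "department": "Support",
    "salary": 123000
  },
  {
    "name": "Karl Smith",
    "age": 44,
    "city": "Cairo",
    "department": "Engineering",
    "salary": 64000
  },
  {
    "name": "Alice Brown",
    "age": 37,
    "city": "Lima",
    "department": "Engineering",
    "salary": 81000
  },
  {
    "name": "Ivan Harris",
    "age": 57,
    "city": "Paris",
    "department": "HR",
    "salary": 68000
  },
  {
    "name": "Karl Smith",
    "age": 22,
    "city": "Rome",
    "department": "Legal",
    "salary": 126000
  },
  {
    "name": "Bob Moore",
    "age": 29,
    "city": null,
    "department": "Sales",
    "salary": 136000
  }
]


Checking for missing (null) values in 7 records:

  Rosa Harris: complete
  Quinn Jones: complete
  Karl Smith: complete
  Alice Brown: complete
  Ivan Harris: complete
  Karl Smith: complete
  Bob Moore: city

Per field:
  name: 0 missing
  age: 0 missing
  city: 1 missing
  department: 0 missing
  salary: 0 missing

Total missing values: 1
Records with any missing: 1

1 missing values (city: 1); 1 incomplete records


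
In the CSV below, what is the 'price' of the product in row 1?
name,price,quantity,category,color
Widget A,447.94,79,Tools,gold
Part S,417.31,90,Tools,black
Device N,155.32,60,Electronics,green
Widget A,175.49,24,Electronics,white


Query: Row 1 ('Widget A'), column 'price'
Value: 447.94

447.94


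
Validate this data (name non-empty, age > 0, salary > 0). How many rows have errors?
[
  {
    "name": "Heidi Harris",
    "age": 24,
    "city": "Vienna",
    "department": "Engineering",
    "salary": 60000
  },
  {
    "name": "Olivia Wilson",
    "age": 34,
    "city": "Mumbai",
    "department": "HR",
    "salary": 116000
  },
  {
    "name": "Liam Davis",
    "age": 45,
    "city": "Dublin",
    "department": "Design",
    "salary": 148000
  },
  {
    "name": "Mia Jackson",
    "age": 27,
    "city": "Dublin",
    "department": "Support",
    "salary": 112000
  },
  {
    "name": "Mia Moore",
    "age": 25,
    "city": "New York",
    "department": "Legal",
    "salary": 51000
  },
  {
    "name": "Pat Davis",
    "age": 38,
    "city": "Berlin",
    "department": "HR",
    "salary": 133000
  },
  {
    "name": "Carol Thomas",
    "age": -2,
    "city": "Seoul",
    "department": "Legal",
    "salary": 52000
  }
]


Validating 7 records:
Rules: name non-empty, age > 0, salary > 0

  Row 1 (Heidi Harris): OK
  Row 2 (Olivia Wilson): OK
  Row 3 (Liam Davis): OK
  Row 4 (Mia Jackson): OK
  Row 5 (Mia Moore): OK
  Row 6 (Pat Davis): OK
  Row 7 (Carol Thomas): negative age: -2

Total errors: 1

1 errors


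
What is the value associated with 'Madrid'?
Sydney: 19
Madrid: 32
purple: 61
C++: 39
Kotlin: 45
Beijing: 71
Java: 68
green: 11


Looking up key 'Madrid'
Value: 32

32


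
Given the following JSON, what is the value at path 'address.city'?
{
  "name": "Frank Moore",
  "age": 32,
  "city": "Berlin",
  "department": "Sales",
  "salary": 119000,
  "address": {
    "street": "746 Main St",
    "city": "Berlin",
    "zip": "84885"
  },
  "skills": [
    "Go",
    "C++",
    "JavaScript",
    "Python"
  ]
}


Query: address.city
Path: address -> city
Value: Berlin

Berlin


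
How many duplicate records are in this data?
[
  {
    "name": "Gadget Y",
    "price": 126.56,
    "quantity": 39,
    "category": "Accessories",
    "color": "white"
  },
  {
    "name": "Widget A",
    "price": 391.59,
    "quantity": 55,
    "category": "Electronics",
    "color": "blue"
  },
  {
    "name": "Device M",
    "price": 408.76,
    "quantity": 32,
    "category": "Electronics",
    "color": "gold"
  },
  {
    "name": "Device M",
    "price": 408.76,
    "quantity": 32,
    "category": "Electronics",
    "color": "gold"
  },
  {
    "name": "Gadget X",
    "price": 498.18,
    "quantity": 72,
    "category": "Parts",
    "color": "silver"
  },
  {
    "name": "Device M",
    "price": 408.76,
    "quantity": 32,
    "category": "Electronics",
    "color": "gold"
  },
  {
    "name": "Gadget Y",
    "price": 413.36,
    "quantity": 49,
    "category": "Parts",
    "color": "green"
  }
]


Checking 7 records for duplicates:

  Row 1: Gadget Y ($126.56, qty 39)
  Row 2: Widget A ($391.59, qty 55)
  Row 3: Device M ($408.76, qty 32)
  Row 4: Device M ($408.76, qty 32) <-- DUPLICATE
  Row 5: Gadget X ($498.18, qty 72)
  Row 6: Device M ($408.76, qty 32) <-- DUPLICATE
  Row 7: Gadget Y ($413.36, qty 49)

Duplicates found: 2
Unique records: 5

2 duplicates, 5 unique


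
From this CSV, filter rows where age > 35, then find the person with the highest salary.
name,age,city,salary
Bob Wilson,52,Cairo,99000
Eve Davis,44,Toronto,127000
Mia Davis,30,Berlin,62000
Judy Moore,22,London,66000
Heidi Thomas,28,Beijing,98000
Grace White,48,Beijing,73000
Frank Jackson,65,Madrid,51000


Filter: age > 35
Sort by: salary (descending)

Filtered records (4):
  Eve Davis, age 44, salary $127000
  Bob Wilson, age 52, salary $99000
  Grace White, age 48, salary $73000
  Frank Jackson, age 65, salary $51000

Highest salary: Eve Davis ($127000)

Eve Davis


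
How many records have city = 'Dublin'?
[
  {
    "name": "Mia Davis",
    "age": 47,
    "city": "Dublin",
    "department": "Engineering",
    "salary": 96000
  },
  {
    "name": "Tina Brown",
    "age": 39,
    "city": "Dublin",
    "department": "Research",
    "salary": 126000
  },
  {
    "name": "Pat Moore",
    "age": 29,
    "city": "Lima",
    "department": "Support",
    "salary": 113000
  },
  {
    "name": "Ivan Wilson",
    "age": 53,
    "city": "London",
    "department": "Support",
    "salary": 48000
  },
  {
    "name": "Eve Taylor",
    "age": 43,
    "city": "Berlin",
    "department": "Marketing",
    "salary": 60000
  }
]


Data: 5 records
Condition: city = 'Dublin'

Checking each record:
  Mia Davis: Dublin MATCH
  Tina Brown: Dublin MATCH
  Pat Moore: Lima
  Ivan Wilson: London
  Eve Taylor: Berlin

Count: 2

2


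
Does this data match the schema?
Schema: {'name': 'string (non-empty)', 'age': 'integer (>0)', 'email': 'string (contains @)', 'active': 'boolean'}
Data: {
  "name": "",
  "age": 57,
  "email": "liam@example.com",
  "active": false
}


Validating each field against schema:
  name: FAIL ("" is an empty string)
  age: OK (positive integer)
  email: OK (string with @)
  active: OK (boolean)

Result: INVALID (1 error: name)

INVALID (1 error: name)


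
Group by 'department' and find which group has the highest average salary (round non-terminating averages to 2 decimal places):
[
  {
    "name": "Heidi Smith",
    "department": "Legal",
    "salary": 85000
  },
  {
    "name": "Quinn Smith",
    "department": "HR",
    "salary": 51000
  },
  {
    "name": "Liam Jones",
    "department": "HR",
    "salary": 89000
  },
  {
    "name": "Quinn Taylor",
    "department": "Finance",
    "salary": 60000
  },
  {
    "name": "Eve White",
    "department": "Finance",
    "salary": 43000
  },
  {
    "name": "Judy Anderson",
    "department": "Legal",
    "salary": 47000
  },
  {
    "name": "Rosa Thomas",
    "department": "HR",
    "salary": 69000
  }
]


Group by: department

Groups:
  Finance: 2 people, avg salary = 103000/2 = $51500
  HR: 3 people, avg salary = 209000/3 ≈ $69666.67
  Legal: 2 people, avg salary = 132000/2 = $66000

Highest average salary: HR (≈$69666.67)

HR (≈$69666.67)


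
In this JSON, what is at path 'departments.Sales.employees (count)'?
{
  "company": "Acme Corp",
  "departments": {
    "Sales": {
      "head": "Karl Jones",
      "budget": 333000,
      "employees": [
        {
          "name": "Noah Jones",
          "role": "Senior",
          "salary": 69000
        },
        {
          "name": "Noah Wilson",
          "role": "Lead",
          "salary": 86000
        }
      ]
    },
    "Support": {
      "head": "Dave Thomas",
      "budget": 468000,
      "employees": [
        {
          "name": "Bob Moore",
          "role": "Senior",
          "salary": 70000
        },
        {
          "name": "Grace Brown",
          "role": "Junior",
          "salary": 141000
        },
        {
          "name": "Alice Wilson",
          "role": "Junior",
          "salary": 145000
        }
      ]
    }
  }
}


Path: departments.Sales.employees (count)

Navigate:
  -> departments
  -> Sales
  -> employees (array, length 2)

2


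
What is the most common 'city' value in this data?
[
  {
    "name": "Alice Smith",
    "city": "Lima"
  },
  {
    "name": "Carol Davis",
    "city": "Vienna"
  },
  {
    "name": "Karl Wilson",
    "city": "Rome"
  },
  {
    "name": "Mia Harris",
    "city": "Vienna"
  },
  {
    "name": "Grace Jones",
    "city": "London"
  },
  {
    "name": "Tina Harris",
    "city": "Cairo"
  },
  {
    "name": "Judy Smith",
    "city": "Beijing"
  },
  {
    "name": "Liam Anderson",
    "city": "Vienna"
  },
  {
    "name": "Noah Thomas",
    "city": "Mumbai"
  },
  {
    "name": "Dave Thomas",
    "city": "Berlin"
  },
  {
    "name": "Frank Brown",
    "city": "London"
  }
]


Counting 'city' values across 11 records:

  Vienna: 3 ###
  London: 2 ##
  Lima: 1 #
  Rome: 1 #
  Cairo: 1 #
  Beijing: 1 #
  Mumbai: 1 #
  Berlin: 1 #

Most common: Vienna (3 times)

Vienna (3 times)


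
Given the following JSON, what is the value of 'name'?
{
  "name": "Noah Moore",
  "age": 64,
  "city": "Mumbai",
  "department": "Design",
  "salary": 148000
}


Looking up field 'name'
Value: Noah Moore

Noah Moore


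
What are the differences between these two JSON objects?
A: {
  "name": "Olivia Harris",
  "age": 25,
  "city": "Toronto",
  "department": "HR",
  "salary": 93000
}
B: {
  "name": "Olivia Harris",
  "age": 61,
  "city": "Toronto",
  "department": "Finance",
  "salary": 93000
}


Comparing each field (in key order):
  name: same
  age: DIFFERENT
  city: same
  department: DIFFERENT
  salary: same
Differences:
  age: 25 -> 61
  department: HR -> Finance

2 field(s) changed

2 changes: age, department


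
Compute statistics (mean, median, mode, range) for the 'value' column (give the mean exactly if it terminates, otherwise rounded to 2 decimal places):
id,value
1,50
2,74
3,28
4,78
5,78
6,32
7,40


Data: [50, 74, 28, 78, 78, 32, 40]
Count: 7
Sum: 380
Mean: 380/7 ≈ 54.29 (rounded to 2 decimal places)
Sorted: [28, 32, 40, 50, 74, 78, 78]
Median: 50.0
Mode: 78 (2 times)
Range: 78 - 28 = 50
Min: 28, Max: 78

mean≈54.29, median=50.0, mode=78, range=50


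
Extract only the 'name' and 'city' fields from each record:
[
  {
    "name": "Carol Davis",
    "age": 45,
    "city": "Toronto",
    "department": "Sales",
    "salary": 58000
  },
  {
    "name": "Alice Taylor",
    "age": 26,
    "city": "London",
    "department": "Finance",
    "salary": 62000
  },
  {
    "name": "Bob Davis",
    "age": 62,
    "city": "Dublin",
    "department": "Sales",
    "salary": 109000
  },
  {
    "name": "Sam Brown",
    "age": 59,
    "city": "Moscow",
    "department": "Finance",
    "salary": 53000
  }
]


Original: 4 records with fields: name, age, city, department, salary
Keep: ['name', 'city']
Drop: ['age', 'department', 'salary']
Result: 4 records, 2 fields each

[
  {
    "name": "Carol Davis",
    "city": "Toronto"
  },
  {
    "name": "Alice Taylor",
    "city": "London"
  },
  {
    "name": "Bob Davis",
    "city": "Dublin"
  },
  {
    "name": "Sam Brown",
    "city": "Moscow"
  }
]


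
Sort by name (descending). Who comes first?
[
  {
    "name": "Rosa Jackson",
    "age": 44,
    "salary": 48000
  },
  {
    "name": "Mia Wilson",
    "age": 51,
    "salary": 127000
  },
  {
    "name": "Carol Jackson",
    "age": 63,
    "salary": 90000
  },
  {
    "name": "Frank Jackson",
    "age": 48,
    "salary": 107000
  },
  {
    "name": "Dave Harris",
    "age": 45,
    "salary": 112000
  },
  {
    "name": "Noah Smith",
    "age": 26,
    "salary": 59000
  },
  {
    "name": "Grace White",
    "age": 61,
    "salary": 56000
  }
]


Sort by: name (descending)

Sorted order:
  1. Rosa Jackson (name = Rosa Jackson)
  2. Noah Smith (name = Noah Smith)
  3. Mia Wilson (name = Mia Wilson)
  4. Grace White (name = Grace White)
  5. Frank Jackson (name = Frank Jackson)
  6. Dave Harris (name = Dave Harris)
  7. Carol Jackson (name = Carol Jackson)

First: Rosa Jackson

Rosa Jackson


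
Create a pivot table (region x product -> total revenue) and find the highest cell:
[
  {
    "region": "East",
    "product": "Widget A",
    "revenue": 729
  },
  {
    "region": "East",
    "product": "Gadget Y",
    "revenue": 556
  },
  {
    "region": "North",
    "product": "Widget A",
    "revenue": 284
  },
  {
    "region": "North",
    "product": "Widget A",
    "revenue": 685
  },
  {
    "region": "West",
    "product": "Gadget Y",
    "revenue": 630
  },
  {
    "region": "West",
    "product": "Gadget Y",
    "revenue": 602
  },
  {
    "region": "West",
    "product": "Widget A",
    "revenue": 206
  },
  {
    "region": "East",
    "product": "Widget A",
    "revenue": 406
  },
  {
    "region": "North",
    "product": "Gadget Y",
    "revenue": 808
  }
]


Pivot: region (rows) x product (columns) -> total revenue

     Gadget Y      Widget A    
East           556          1135  
North          808           969  
West          1232           206  

Highest: West / Gadget Y = $1232

West / Gadget Y = $1232


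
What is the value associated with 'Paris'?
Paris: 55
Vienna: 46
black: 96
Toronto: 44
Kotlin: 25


Looking up key 'Paris'
Value: 55

55


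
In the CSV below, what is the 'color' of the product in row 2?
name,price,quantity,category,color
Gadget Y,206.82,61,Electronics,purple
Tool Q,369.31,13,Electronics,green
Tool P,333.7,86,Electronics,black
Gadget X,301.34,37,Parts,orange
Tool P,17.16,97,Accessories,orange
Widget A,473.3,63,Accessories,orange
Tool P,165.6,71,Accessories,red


Query: Row 2 ('Tool Q'), column 'color'
Value: green

green


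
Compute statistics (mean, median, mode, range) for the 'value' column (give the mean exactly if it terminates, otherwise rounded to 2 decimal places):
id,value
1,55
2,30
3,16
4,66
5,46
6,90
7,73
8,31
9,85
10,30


Data: [55, 30, 16, 66, 46, 90, 73, 31, 85, 30]
Count: 10
Sum: 522
Mean: 522/10 = 52.2
Sorted: [16, 30, 30, 31, 46, 55, 66, 73, 85, 90]
Median: 50.5
Mode: 30 (2 times)
Range: 90 - 16 = 74
Min: 16, Max: 90

mean=52.2, median=50.5, mode=30, range=74


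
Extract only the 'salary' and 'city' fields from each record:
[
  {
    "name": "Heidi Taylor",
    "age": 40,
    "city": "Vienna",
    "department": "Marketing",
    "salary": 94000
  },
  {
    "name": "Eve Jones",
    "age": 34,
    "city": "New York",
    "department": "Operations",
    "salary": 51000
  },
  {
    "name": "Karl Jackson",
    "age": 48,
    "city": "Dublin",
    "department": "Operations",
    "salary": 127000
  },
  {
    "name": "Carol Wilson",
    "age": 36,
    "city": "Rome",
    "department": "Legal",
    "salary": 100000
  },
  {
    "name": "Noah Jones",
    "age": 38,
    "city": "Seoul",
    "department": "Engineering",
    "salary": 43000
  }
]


Original: 5 records with fields: name, age, city, department, salary
Keep: ['salary', 'city']
Drop: ['name', 'age', 'department']
Result: 5 records, 2 fields each

[
  {
    "salary": 94000,
    "city": "Vienna"
  },
  {
    "salary": 51000,
    "city": "New York"
  },
  {
    "salary": 127000,
    "city": "Dublin"
  },
  {
    "salary": 100000,
    "city": "Rome"
  },
  {
    "salary": 43000,
    "city": "Seoul"
  }
]


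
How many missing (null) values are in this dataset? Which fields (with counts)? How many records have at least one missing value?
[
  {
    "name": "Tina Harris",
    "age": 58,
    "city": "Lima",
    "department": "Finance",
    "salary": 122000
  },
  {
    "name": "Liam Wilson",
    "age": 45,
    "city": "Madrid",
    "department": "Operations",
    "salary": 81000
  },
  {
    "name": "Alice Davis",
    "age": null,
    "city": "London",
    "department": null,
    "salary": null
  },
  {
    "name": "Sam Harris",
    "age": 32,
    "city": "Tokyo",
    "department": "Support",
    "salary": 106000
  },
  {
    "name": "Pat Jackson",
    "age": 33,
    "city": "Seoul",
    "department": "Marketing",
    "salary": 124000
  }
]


Checking for missing (null) values in 5 records:

  Tina Harris: complete
  Liam Wilson: complete
  Alice Davis: age, department, salary
  Sam Harris: complete
  Pat Jackson: complete

Per field:
  name: 0 missing
  age: 1 missing
  city: 0 missing
  department: 1 missing
  salary: 1 missing

Total missing values: 3
Records with any missing: 1

3 missing values (age: 1, department: 1, salary: 1); 1 incomplete records


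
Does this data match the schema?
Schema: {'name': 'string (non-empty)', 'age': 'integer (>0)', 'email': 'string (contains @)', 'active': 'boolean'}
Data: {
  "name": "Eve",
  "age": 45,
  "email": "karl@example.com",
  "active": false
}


Validating each field against schema:
  name: OK (non-empty string)
  age: OK (positive integer)
  email: OK (string with @)
  active: OK (boolean)

Result: VALID

VALID


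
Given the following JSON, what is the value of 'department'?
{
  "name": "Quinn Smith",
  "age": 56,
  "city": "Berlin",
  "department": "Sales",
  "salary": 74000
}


Looking up field 'department'
Value: Sales

Sales


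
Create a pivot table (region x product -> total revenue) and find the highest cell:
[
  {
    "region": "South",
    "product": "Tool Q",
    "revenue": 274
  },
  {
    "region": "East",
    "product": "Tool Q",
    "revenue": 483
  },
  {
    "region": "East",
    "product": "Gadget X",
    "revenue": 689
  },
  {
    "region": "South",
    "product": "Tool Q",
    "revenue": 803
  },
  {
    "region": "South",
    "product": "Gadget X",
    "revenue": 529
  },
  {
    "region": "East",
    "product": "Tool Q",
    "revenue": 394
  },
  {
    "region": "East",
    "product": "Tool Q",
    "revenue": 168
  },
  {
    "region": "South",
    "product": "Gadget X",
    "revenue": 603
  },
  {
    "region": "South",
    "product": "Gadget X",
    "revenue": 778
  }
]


Pivot: region (rows) x product (columns) -> total revenue

     Gadget X      Tool Q      
East           689          1045  
South         1910          1077  

Highest: South / Gadget X = $1910

South / Gadget X = $1910


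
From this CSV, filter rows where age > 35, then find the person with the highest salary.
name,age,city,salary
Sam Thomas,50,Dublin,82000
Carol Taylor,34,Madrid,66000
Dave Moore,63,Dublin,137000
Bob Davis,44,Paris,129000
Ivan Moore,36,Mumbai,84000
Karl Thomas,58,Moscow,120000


Filter: age > 35
Sort by: salary (descending)

Filtered records (5):
  Dave Moore, age 63, salary $137000
  Bob Davis, age 44, salary $129000
  Karl Thomas, age 58, salary $120000
  Ivan Moore, age 36, salary $84000
  Sam Thomas, age 50, salary $82000

Highest salary: Dave Moore ($137000)

Dave Moore


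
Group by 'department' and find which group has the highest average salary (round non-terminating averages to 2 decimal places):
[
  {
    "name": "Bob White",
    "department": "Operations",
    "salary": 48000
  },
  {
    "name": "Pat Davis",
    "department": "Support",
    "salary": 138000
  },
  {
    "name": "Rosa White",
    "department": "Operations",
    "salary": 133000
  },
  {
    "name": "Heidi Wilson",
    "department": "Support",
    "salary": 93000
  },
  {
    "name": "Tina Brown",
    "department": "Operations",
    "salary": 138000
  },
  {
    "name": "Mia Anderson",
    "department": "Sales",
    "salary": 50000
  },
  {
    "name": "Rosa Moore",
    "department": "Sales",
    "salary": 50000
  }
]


Group by: department

Groups:
  Operations: 3 people, avg salary = 319000/3 ≈ $106333.33
  Sales: 2 people, avg salary = 100000/2 = $50000
  Support: 2 people, avg salary = 231000/2 = $115500

Highest average salary: Support ($115500)

Support ($115500)


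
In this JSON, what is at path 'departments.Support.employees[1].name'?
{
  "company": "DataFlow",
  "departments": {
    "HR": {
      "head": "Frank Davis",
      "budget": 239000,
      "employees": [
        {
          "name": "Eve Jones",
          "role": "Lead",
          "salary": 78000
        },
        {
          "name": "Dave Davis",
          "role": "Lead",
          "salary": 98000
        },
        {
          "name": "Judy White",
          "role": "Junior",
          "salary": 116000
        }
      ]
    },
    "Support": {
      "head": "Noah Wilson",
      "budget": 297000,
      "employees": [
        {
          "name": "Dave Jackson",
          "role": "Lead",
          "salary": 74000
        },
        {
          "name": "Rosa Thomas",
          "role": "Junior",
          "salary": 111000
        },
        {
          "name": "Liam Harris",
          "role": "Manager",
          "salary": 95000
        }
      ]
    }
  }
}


Path: departments.Support.employees[1].name

Navigate:
  -> departments
  -> Support
  -> employees[1].name = 'Rosa Thomas'

Rosa Thomas


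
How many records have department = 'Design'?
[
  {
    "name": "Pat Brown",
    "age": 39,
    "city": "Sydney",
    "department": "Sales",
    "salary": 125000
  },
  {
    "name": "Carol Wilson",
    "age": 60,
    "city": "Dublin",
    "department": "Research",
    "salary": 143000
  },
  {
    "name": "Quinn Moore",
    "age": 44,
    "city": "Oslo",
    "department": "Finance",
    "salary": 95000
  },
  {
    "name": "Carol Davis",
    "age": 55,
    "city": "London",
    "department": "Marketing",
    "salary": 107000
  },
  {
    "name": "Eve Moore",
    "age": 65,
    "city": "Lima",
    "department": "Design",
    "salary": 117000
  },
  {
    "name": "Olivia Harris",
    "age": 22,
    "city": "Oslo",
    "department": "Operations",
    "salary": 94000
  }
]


Data: 6 records
Condition: department = 'Design'

Checking each record:
  Pat Brown: Sales
  Carol Wilson: Research
  Quinn Moore: Finance
  Carol Davis: Marketing
  Eve Moore: Design MATCH
  Olivia Harris: Operations

Count: 1

1


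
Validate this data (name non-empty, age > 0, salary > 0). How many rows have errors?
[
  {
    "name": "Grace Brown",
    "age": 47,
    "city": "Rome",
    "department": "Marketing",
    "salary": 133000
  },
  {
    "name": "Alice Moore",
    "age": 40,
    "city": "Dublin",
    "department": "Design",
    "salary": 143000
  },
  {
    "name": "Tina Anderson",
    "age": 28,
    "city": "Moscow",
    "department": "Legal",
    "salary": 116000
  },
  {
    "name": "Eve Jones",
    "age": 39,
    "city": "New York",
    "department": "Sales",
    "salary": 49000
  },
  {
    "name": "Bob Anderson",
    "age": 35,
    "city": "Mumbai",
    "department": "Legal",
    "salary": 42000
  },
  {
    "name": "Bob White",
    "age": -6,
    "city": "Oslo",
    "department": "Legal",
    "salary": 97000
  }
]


Validating 6 records:
Rules: name non-empty, age > 0, salary > 0

  Row 1 (Grace Brown): OK
  Row 2 (Alice Moore): OK
  Row 3 (Tina Anderson): OK
  Row 4 (Eve Jones): OK
  Row 5 (Bob Anderson): OK
  Row 6 (Bob White): negative age: -6

Total errors: 1

1 errors


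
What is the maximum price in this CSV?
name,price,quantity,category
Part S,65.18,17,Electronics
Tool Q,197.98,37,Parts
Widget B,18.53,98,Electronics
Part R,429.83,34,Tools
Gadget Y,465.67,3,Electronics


Computing maximum price:
Values: [65.18, 197.98, 18.53, 429.83, 465.67]
Max = 465.67

465.67


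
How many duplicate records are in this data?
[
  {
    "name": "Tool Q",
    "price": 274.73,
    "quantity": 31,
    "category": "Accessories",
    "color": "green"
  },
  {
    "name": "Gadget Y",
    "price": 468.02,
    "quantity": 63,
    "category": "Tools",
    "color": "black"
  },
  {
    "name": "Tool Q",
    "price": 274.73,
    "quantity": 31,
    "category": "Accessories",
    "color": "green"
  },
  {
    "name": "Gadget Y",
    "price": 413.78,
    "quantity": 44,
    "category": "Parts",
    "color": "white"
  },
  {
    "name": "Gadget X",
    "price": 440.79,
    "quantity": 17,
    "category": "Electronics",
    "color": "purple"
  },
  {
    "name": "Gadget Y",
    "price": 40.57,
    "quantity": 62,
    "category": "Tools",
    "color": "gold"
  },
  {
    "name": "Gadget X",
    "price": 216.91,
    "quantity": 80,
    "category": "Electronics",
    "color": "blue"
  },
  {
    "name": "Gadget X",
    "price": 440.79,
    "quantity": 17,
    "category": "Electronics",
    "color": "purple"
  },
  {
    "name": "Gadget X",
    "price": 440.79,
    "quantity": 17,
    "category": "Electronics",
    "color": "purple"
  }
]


Checking 9 records for duplicates:

  Row 1: Tool Q ($274.73, qty 31)
  Row 2: Gadget Y ($468.02, qty 63)
  Row 3: Tool Q ($274.73, qty 31) <-- DUPLICATE
  Row 4: Gadget Y ($413.78, qty 44)
  Row 5: Gadget X ($440.79, qty 17)
  Row 6: Gadget Y ($40.57, qty 62)
  Row 7: Gadget X ($216.91, qty 80)
  Row 8: Gadget X ($440.79, qty 17) <-- DUPLICATE
  Row 9: Gadget X ($440.79, qty 17) <-- DUPLICATE

Duplicates found: 3
Unique records: 6

3 duplicates, 6 unique


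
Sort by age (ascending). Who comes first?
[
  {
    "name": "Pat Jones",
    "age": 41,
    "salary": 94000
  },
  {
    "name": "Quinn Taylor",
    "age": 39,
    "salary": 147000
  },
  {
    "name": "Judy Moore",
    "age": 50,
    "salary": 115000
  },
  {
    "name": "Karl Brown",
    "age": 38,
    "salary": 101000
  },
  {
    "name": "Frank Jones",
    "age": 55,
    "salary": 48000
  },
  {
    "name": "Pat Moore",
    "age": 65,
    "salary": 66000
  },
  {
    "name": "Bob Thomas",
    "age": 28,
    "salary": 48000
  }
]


Sort by: age (ascending)

Sorted order:
  1. Bob Thomas (age = 28)
  2. Karl Brown (age = 38)
  3. Quinn Taylor (age = 39)
  4. Pat Jones (age = 41)
  5. Judy Moore (age = 50)
  6. Frank Jones (age = 55)
  7. Pat Moore (age = 65)

First: Bob Thomas

Bob Thomas


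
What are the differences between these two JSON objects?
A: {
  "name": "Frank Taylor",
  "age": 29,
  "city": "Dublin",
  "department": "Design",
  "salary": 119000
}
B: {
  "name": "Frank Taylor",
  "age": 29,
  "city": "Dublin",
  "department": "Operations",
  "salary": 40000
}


Comparing each field (in key order):
  name: same
  age: same
  city: same
  department: DIFFERENT
  salary: DIFFERENT
Differences:
  department: Design -> Operations
  salary: 119000 -> 40000

2 field(s) changed

2 changes: department, salary


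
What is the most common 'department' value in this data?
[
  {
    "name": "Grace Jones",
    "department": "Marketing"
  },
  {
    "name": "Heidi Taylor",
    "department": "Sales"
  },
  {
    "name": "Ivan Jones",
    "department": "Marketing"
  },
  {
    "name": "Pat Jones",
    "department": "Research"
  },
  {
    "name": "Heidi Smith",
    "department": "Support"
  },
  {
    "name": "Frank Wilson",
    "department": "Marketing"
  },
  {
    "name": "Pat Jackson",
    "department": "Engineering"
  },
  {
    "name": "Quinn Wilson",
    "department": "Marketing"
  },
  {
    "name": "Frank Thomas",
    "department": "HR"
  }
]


Counting 'department' values across 9 records:

  Marketing: 4 ####
  Sales: 1 #
  Research: 1 #
  Support: 1 #
  Engineering: 1 #
  HR: 1 #

Most common: Marketing (4 times)

Marketing (4 times)


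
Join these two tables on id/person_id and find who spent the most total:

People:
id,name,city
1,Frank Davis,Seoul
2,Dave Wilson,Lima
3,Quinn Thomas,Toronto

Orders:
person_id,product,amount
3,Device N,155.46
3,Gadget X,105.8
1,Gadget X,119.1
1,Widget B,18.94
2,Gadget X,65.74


Join on: people.id = orders.person_id

Joined rows:
  Quinn Thomas (Toronto) bought Device N for $155.46
  Quinn Thomas (Toronto) bought Gadget X for $105.8
  Frank Davis (Seoul) bought Gadget X for $119.1
  Frank Davis (Seoul) bought Widget B for $18.94
  Dave Wilson (Lima) bought Gadget X for $65.74

Total per person:
  Quinn Thomas: $261.26
  Frank Davis: $138.04
  Dave Wilson: $65.74

Top spender: Quinn Thomas ($261.26)

Quinn Thomas ($261.26)


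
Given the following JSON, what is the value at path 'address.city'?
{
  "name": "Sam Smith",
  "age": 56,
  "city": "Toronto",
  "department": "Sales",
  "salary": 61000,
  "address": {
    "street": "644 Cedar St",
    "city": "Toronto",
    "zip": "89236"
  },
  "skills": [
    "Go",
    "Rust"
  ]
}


Query: address.city
Path: address -> city
Value: Toronto

Toronto


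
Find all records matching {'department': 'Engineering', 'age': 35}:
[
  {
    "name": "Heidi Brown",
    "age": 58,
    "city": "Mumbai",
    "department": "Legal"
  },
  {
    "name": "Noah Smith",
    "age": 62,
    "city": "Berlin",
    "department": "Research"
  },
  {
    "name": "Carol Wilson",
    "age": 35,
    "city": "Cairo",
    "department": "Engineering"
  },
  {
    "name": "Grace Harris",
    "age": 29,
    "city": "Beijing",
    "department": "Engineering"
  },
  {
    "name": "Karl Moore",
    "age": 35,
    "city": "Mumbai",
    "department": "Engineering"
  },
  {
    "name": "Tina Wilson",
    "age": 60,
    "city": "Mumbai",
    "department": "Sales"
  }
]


Search criteria: {'department': 'Engineering', 'age': 35}

Checking 6 records:
  Heidi Brown: {department: Legal, age: 58}
  Noah Smith: {department: Research, age: 62}
  Carol Wilson: {department: Engineering, age: 35} <-- MATCH
  Grace Harris: {department: Engineering, age: 29}
  Karl Moore: {department: Engineering, age: 35} <-- MATCH
  Tina Wilson: {department: Sales, age: 60}

Matches: ["Carol Wilson", "Karl Moore"]

["Carol Wilson", "Karl Moore"]
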